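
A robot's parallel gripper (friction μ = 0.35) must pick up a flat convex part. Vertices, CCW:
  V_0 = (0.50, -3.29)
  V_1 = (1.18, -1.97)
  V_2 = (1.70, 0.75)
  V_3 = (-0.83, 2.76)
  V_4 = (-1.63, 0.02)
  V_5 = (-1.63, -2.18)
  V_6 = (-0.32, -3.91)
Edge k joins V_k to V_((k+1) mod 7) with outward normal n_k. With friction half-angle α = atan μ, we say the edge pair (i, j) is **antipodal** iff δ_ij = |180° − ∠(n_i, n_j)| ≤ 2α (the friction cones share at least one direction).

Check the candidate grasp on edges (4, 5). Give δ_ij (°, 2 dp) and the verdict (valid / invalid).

δ = 142.87°, invalid

α = atan 0.35 = 19.29°;  2α = 38.58°
edge 4: e_4 = (+0.00, -2.20);  n_4 = (-1.0000, -0.0000)
edge 5: e_5 = (+1.31, -1.73);  n_5 = (-0.7972, -0.6037)
∠(n_4, n_5) = 37.13°
δ = |180° − 37.13°| = 142.87°
142.87° > 2α = 38.58°  →  invalid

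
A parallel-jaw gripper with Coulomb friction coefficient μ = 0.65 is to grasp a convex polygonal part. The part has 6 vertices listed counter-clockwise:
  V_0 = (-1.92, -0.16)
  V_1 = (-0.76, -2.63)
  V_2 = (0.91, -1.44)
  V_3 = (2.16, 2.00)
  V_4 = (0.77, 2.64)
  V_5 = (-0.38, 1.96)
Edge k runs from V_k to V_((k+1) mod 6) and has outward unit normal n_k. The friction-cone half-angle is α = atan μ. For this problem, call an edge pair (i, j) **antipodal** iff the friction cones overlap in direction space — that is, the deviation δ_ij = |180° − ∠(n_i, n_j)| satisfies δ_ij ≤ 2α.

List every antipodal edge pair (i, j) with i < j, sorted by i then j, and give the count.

count = 7; pairs: (0,2), (0,3), (1,3), (1,4), (1,5), (2,4), (2,5)

α = atan 0.65 = 33.02°;  2α = 66.05°
n_0 = (-0.9052, -0.4251)
n_1 = (+0.5803, -0.8144)
n_2 = (+0.9399, -0.3415)
n_3 = (+0.4182, +0.9083)
n_4 = (-0.5090, +0.8608)
n_5 = (-0.8091, +0.5877)
  (0,1): δ = 79.68°  ·
  (0,2): δ = 45.13°  ✓
  (0,3): δ = 40.12°  ✓
  (0,4): δ = 95.44°  ·
  (0,5): δ = 118.85°  ·
  (1,2): δ = 145.44°  ·
  (1,3): δ = 60.20°  ✓
  (1,4): δ = 4.88°  ✓
  (1,5): δ = 18.53°  ✓
  (2,3): δ = 94.75°  ·
  (2,4): δ = 39.43°  ✓
  (2,5): δ = 16.03°  ✓
  (3,4): δ = 124.68°  ·
  (3,5): δ = 101.27°  ·
  (4,5): δ = 156.59°  ·
antipodal pairs: 7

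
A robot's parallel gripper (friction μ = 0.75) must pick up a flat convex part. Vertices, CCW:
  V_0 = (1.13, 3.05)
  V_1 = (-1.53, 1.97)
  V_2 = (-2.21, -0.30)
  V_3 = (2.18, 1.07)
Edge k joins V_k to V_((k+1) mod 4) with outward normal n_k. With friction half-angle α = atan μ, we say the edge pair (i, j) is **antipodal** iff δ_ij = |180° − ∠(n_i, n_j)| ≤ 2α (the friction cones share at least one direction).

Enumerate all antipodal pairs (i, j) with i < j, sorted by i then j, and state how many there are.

count = 3; pairs: (0,2), (1,2), (1,3)

α = atan 0.75 = 36.87°;  2α = 73.74°
n_0 = (-0.3762, +0.9265)
n_1 = (-0.9579, +0.2870)
n_2 = (+0.2979, -0.9546)
n_3 = (+0.8835, +0.4685)
  (0,1): δ = 128.77°  ·
  (0,2): δ = 4.77°  ✓
  (0,3): δ = 95.84°  ·
  (1,2): δ = 55.99°  ✓
  (1,3): δ = 44.61°  ✓
  (2,3): δ = 79.39°  ·
antipodal pairs: 3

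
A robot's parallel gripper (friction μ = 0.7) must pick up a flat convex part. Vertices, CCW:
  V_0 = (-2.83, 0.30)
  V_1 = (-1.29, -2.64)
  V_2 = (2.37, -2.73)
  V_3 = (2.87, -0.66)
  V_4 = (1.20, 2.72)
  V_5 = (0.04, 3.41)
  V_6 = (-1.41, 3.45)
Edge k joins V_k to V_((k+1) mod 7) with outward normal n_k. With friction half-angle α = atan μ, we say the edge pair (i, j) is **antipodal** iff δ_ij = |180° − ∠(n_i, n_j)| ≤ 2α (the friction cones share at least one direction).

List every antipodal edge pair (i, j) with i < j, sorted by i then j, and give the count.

α = atan 0.7 = 34.99°;  2α = 69.98°
n_0 = (-0.8858, -0.4640)
n_1 = (-0.0246, -0.9997)
n_2 = (+0.9720, -0.2348)
n_3 = (+0.8965, +0.4430)
n_4 = (+0.5112, +0.8594)
n_5 = (+0.0276, +0.9996)
n_6 = (-0.9117, +0.4110)
  (0,1): δ = 119.05°  ·
  (0,2): δ = 41.23°  ✓
  (0,3): δ = 1.35°  ✓
  (0,4): δ = 31.61°  ✓
  (0,5): δ = 60.77°  ✓
  (0,6): δ = 128.09°  ·
  (1,2): δ = 102.17°  ·
  (1,3): δ = 62.30°  ✓
  (1,4): δ = 29.34°  ✓
  (1,5): δ = 0.17°  ✓
  (1,6): δ = 67.14°  ✓
  (2,3): δ = 140.13°  ·
  (2,4): δ = 107.17°  ·
  (2,5): δ = 78.00°  ·
  (2,6): δ = 10.69°  ✓
  (3,4): δ = 147.04°  ·
  (3,5): δ = 117.87°  ·
  (3,6): δ = 50.56°  ✓
  (4,5): δ = 150.83°  ·
  (4,6): δ = 83.52°  ·
  (5,6): δ = 112.69°  ·
antipodal pairs: 10

count = 10; pairs: (0,2), (0,3), (0,4), (0,5), (1,3), (1,4), (1,5), (1,6), (2,6), (3,6)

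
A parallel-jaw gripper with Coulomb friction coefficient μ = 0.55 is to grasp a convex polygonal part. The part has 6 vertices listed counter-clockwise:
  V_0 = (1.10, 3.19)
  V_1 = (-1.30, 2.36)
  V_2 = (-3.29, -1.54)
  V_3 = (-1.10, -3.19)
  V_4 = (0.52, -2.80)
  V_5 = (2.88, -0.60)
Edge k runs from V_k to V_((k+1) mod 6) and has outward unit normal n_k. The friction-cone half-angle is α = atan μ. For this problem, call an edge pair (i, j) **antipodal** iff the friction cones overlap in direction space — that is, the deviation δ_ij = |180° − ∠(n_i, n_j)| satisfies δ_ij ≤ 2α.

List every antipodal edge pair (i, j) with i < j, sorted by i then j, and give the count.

count = 7; pairs: (0,2), (0,3), (0,4), (1,3), (1,4), (1,5), (2,5)

α = atan 0.55 = 28.81°;  2α = 57.62°
n_0 = (-0.3268, +0.9451)
n_1 = (-0.8907, +0.4545)
n_2 = (-0.6017, -0.7987)
n_3 = (+0.2341, -0.9722)
n_4 = (+0.6819, -0.7315)
n_5 = (+0.9051, +0.4251)
  (0,1): δ = 136.11°  ·
  (0,2): δ = 56.07°  ✓
  (0,3): δ = 5.54°  ✓
  (0,4): δ = 23.91°  ✓
  (0,5): δ = 96.08°  ·
  (1,2): δ = 99.96°  ·
  (1,3): δ = 49.43°  ✓
  (1,4): δ = 19.98°  ✓
  (1,5): δ = 52.19°  ✓
  (2,3): δ = 129.47°  ·
  (2,4): δ = 100.01°  ·
  (2,5): δ = 27.85°  ✓
  (3,4): δ = 150.55°  ·
  (3,5): δ = 78.38°  ·
  (4,5): δ = 107.83°  ·
antipodal pairs: 7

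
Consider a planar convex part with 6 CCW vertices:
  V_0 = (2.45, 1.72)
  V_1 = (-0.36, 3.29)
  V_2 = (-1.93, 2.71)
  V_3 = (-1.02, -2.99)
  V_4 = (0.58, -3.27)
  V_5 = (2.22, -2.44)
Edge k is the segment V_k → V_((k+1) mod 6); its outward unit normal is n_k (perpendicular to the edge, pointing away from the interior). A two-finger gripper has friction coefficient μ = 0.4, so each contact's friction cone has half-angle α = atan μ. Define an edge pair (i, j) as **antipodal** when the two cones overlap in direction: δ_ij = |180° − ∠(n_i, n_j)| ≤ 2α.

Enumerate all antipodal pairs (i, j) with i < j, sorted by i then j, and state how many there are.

count = 4; pairs: (0,3), (1,3), (1,4), (2,5)

α = atan 0.4 = 21.80°;  2α = 43.60°
n_0 = (+0.4878, +0.8730)
n_1 = (-0.3465, +0.9380)
n_2 = (-0.9875, -0.1577)
n_3 = (-0.1724, -0.9850)
n_4 = (+0.4516, -0.8922)
n_5 = (+0.9985, -0.0552)
  (0,1): δ = 130.53°  ·
  (0,2): δ = 51.74°  ·
  (0,3): δ = 19.27°  ✓
  (0,4): δ = 56.04°  ·
  (0,5): δ = 116.03°  ·
  (1,2): δ = 101.20°  ·
  (1,3): δ = 30.20°  ✓
  (1,4): δ = 6.57°  ✓
  (1,5): δ = 66.56°  ·
  (2,3): δ = 109.00°  ·
  (2,4): δ = 72.23°  ·
  (2,5): δ = 12.24°  ✓
  (3,4): δ = 143.23°  ·
  (3,5): δ = 83.24°  ·
  (4,5): δ = 120.01°  ·
antipodal pairs: 4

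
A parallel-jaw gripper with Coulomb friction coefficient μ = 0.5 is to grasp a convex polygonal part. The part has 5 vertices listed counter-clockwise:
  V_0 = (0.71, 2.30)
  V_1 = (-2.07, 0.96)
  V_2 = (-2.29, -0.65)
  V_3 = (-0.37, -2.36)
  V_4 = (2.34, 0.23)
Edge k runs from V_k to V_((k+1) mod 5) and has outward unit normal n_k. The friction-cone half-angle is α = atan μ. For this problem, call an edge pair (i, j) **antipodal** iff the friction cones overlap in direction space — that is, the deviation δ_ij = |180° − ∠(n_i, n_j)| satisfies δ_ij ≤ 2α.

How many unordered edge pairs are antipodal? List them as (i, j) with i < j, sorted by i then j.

count = 4; pairs: (0,3), (1,3), (1,4), (2,4)

α = atan 0.5 = 26.57°;  2α = 53.13°
n_0 = (-0.4342, +0.9008)
n_1 = (-0.9908, +0.1354)
n_2 = (-0.6651, -0.7468)
n_3 = (+0.6909, -0.7229)
n_4 = (+0.7857, +0.6187)
  (0,1): δ = 123.52°  ·
  (0,2): δ = 67.42°  ·
  (0,3): δ = 17.97°  ✓
  (0,4): δ = 102.48°  ·
  (1,2): δ = 123.91°  ·
  (1,3): δ = 38.52°  ✓
  (1,4): δ = 46.00°  ✓
  (2,3): δ = 94.61°  ·
  (2,4): δ = 10.09°  ✓
  (3,4): δ = 95.48°  ·
antipodal pairs: 4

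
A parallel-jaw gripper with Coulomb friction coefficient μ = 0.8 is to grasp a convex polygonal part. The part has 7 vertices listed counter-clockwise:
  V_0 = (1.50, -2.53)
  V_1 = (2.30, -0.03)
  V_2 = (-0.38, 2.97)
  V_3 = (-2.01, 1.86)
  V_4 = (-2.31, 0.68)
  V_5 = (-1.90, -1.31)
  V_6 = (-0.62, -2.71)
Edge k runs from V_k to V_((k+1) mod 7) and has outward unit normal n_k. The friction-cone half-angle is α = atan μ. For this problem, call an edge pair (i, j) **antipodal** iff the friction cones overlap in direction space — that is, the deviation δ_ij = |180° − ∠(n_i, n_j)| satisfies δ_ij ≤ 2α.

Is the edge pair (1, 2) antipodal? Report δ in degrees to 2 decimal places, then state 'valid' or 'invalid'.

δ = 97.52°, invalid

α = atan 0.8 = 38.66°;  2α = 77.32°
edge 1: e_1 = (-2.68, +3.00);  n_1 = (+0.7458, +0.6662)
edge 2: e_2 = (-1.63, -1.11);  n_2 = (-0.5629, +0.8265)
∠(n_1, n_2) = 82.48°
δ = |180° − 82.48°| = 97.52°
97.52° > 2α = 77.32°  →  invalid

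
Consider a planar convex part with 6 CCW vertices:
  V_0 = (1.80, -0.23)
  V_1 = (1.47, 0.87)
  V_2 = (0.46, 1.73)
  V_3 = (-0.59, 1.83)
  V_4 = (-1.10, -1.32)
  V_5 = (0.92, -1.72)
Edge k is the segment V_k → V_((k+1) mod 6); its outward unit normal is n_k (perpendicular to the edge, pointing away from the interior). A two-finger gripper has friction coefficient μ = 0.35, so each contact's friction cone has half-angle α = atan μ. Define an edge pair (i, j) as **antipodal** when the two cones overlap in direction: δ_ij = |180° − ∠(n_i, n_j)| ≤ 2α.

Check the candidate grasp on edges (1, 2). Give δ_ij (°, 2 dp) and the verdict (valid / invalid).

α = atan 0.35 = 19.29°;  2α = 38.58°
edge 1: e_1 = (-1.01, +0.86);  n_1 = (+0.6483, +0.7614)
edge 2: e_2 = (-1.05, +0.10);  n_2 = (+0.0948, +0.9955)
∠(n_1, n_2) = 34.97°
δ = |180° − 34.97°| = 145.03°
145.03° > 2α = 38.58°  →  invalid

δ = 145.03°, invalid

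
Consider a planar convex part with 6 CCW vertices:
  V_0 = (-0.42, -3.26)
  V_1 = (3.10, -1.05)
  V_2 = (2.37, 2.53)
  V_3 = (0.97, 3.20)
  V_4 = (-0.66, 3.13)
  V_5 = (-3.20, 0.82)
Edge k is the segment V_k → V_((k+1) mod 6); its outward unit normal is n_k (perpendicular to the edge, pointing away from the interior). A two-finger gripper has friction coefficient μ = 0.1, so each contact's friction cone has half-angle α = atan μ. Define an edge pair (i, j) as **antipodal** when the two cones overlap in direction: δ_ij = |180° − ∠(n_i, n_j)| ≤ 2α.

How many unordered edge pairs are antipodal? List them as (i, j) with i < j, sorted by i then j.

α = atan 0.1 = 5.71°;  2α = 11.42°
n_0 = (+0.5317, -0.8469)
n_1 = (+0.9798, +0.1998)
n_2 = (+0.4317, +0.9020)
n_3 = (-0.0429, +0.9991)
n_4 = (-0.6728, +0.7398)
n_5 = (-0.8264, -0.5631)
  (0,1): δ = 110.60°  ·
  (0,2): δ = 57.70°  ·
  (0,3): δ = 29.66°  ·
  (0,4): δ = 10.16°  ✓
  (0,5): δ = 92.15°  ·
  (1,2): δ = 127.10°  ·
  (1,3): δ = 99.07°  ·
  (1,4): δ = 59.24°  ·
  (1,5): δ = 22.74°  ·
  (2,3): δ = 151.97°  ·
  (2,4): δ = 112.14°  ·
  (2,5): δ = 30.16°  ·
  (3,4): δ = 140.17°  ·
  (3,5): δ = 58.19°  ·
  (4,5): δ = 98.02°  ·
antipodal pairs: 1

count = 1; pairs: (0,4)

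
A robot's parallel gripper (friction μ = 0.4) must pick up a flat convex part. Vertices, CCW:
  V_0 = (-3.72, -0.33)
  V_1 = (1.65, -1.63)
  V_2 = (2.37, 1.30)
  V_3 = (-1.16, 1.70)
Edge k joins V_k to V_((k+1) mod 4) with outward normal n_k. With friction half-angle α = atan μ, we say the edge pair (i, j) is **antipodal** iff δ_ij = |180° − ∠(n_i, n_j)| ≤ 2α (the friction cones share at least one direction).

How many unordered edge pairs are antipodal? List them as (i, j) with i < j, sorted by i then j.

count = 2; pairs: (0,2), (1,3)

α = atan 0.4 = 21.80°;  2α = 43.60°
n_0 = (-0.2353, -0.9719)
n_1 = (+0.9711, -0.2386)
n_2 = (+0.1126, +0.9936)
n_3 = (-0.6213, +0.7835)
  (0,1): δ = 90.20°  ·
  (0,2): δ = 7.14°  ✓
  (0,3): δ = 52.02°  ·
  (1,2): δ = 82.66°  ·
  (1,3): δ = 37.78°  ✓
  (2,3): δ = 135.12°  ·
antipodal pairs: 2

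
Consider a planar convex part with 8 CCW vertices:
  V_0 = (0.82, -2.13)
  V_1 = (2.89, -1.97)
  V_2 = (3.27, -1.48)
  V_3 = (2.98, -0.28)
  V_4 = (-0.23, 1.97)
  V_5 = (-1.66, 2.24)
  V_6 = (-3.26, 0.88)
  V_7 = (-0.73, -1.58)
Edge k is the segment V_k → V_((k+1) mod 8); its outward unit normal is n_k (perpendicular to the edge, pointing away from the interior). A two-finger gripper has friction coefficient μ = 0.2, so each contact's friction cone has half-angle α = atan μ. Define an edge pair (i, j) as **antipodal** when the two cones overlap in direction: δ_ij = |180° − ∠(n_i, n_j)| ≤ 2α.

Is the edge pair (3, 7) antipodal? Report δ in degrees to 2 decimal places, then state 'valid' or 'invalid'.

α = atan 0.2 = 11.31°;  2α = 22.62°
edge 3: e_3 = (-3.21, +2.25);  n_3 = (+0.5740, +0.8189)
edge 7: e_7 = (+1.55, -0.55);  n_7 = (-0.3344, -0.9424)
∠(n_3, n_7) = 164.51°
δ = |180° − 164.51°| = 15.49°
15.49° ≤ 2α = 22.62°  →  valid

δ = 15.49°, valid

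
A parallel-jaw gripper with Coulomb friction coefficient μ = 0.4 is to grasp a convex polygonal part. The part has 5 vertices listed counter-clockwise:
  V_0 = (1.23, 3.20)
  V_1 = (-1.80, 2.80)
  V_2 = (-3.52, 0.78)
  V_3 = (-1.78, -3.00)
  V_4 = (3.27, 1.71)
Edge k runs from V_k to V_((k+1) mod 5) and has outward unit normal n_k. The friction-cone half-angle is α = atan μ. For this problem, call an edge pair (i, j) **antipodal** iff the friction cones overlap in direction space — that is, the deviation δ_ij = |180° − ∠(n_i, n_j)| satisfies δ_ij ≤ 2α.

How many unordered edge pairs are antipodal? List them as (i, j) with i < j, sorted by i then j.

count = 3; pairs: (0,3), (1,3), (2,4)

α = atan 0.4 = 21.80°;  2α = 43.60°
n_0 = (-0.1309, +0.9914)
n_1 = (-0.7614, +0.6483)
n_2 = (-0.9084, -0.4181)
n_3 = (+0.6821, -0.7313)
n_4 = (+0.5898, +0.8075)
  (0,1): δ = 137.93°  ·
  (0,2): δ = 72.80°  ·
  (0,3): δ = 35.48°  ✓
  (0,4): δ = 136.34°  ·
  (1,2): δ = 114.87°  ·
  (1,3): δ = 6.58°  ✓
  (1,4): δ = 94.27°  ·
  (2,3): δ = 71.71°  ·
  (2,4): δ = 29.14°  ✓
  (3,4): δ = 79.15°  ·
antipodal pairs: 3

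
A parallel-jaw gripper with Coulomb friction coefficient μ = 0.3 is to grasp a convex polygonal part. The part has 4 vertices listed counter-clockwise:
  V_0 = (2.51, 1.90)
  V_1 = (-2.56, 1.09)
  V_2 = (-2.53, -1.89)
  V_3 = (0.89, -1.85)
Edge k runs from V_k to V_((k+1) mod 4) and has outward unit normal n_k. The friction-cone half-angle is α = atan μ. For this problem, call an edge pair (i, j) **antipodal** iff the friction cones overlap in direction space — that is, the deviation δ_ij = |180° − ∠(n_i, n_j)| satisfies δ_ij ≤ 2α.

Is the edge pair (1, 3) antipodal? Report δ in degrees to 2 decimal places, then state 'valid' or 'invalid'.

α = atan 0.3 = 16.70°;  2α = 33.40°
edge 1: e_1 = (+0.03, -2.98);  n_1 = (-0.9999, -0.0101)
edge 3: e_3 = (+1.62, +3.75);  n_3 = (+0.9180, -0.3966)
∠(n_1, n_3) = 156.06°
δ = |180° − 156.06°| = 23.94°
23.94° ≤ 2α = 33.40°  →  valid

δ = 23.94°, valid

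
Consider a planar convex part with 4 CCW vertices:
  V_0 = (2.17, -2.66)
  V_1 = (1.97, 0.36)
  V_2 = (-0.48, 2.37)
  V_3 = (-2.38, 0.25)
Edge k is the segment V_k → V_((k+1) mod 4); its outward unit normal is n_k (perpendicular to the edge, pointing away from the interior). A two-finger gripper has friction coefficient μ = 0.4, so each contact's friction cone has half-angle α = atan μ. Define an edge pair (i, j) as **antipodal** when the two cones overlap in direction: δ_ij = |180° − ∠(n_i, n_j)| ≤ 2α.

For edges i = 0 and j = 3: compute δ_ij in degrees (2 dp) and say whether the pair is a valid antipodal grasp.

α = atan 0.4 = 21.80°;  2α = 43.60°
edge 0: e_0 = (-0.20, +3.02);  n_0 = (+0.9978, +0.0661)
edge 3: e_3 = (+4.55, -2.91);  n_3 = (-0.5388, -0.8424)
∠(n_0, n_3) = 126.39°
δ = |180° − 126.39°| = 53.61°
53.61° > 2α = 43.60°  →  invalid

δ = 53.61°, invalid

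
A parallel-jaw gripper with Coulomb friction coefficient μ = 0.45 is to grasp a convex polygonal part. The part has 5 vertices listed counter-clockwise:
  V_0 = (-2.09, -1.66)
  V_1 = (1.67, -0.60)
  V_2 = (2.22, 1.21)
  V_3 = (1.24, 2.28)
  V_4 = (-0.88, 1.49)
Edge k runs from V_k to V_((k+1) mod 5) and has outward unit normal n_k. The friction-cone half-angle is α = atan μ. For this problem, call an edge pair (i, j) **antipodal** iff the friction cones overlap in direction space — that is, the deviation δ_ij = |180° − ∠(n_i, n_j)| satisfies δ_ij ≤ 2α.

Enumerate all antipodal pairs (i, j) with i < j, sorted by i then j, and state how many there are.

α = atan 0.45 = 24.23°;  2α = 48.46°
n_0 = (+0.2713, -0.9625)
n_1 = (+0.9568, -0.2907)
n_2 = (+0.7374, +0.6754)
n_3 = (-0.3492, +0.9371)
n_4 = (-0.9335, +0.3586)
  (0,1): δ = 122.65°  ·
  (0,2): δ = 63.26°  ·
  (0,3): δ = 4.69°  ✓
  (0,4): δ = 53.24°  ·
  (1,2): δ = 120.61°  ·
  (1,3): δ = 52.66°  ·
  (1,4): δ = 4.11°  ✓
  (2,3): δ = 112.05°  ·
  (2,4): δ = 63.50°  ·
  (3,4): δ = 131.45°  ·
antipodal pairs: 2

count = 2; pairs: (0,3), (1,4)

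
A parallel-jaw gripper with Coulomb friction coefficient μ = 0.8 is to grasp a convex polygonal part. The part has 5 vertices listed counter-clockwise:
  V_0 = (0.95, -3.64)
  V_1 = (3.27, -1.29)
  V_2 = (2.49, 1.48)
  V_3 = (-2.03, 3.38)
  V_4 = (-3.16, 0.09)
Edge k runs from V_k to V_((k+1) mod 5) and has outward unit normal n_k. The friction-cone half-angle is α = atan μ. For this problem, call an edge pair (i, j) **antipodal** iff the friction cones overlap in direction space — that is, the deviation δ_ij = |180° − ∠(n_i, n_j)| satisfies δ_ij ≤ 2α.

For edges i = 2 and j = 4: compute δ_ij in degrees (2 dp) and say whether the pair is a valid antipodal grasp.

α = atan 0.8 = 38.66°;  2α = 77.32°
edge 2: e_2 = (-4.52, +1.90);  n_2 = (+0.3875, +0.9219)
edge 4: e_4 = (+4.11, -3.73);  n_4 = (-0.6720, -0.7405)
∠(n_2, n_4) = 160.57°
δ = |180° − 160.57°| = 19.43°
19.43° ≤ 2α = 77.32°  →  valid

δ = 19.43°, valid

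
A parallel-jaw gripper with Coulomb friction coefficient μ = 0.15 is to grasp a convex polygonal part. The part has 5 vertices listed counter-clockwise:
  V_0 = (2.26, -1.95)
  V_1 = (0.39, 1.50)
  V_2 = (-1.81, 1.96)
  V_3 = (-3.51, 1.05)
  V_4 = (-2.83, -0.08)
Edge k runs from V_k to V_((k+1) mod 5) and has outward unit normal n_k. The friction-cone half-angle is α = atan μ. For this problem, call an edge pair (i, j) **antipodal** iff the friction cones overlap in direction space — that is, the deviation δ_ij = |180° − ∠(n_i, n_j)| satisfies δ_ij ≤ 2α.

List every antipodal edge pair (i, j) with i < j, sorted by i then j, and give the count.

count = 2; pairs: (0,3), (1,4)

α = atan 0.15 = 8.53°;  2α = 17.06°
n_0 = (+0.8792, +0.4765)
n_1 = (+0.2047, +0.9788)
n_2 = (-0.4719, +0.8816)
n_3 = (-0.8568, -0.5156)
n_4 = (-0.3449, -0.9387)
  (0,1): δ = 130.27°  ·
  (0,2): δ = 90.30°  ·
  (0,3): δ = 2.58°  ✓
  (0,4): δ = 41.37°  ·
  (1,2): δ = 140.03°  ·
  (1,3): δ = 47.15°  ·
  (1,4): δ = 8.36°  ✓
  (2,3): δ = 87.12°  ·
  (2,4): δ = 48.33°  ·
  (3,4): δ = 141.21°  ·
antipodal pairs: 2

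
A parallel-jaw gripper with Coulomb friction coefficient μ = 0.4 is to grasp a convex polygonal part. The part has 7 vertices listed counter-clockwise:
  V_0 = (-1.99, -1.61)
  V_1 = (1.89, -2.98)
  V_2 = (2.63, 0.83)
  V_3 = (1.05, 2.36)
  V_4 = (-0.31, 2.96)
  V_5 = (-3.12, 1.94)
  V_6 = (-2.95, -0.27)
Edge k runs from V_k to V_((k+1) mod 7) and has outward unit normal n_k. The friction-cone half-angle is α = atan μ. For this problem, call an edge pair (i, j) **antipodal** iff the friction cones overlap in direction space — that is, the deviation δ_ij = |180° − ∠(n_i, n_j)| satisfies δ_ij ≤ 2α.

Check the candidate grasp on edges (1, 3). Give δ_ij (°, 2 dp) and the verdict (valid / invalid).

α = atan 0.4 = 21.80°;  2α = 43.60°
edge 1: e_1 = (+0.74, +3.81);  n_1 = (+0.9817, -0.1907)
edge 3: e_3 = (-1.36, +0.60);  n_3 = (+0.4036, +0.9149)
∠(n_1, n_3) = 77.19°
δ = |180° − 77.19°| = 102.81°
102.81° > 2α = 43.60°  →  invalid

δ = 102.81°, invalid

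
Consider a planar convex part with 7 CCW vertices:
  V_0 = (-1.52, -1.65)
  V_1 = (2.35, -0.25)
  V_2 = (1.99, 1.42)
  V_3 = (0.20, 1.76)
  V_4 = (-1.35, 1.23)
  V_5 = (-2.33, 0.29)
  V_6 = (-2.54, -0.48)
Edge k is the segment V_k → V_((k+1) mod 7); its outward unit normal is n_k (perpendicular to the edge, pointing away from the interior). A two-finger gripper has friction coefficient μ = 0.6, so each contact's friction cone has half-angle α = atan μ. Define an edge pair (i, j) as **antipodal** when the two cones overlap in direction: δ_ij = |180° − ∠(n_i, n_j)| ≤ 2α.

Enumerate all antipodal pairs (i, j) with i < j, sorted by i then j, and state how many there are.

α = atan 0.6 = 30.96°;  2α = 61.93°
n_0 = (+0.3402, -0.9404)
n_1 = (+0.9775, +0.2107)
n_2 = (+0.1866, +0.9824)
n_3 = (-0.3235, +0.9462)
n_4 = (-0.6922, +0.7217)
n_5 = (-0.9648, +0.2631)
n_6 = (-0.7538, -0.6571)
  (0,1): δ = 97.72°  ·
  (0,2): δ = 30.64°  ✓
  (0,3): δ = 1.01°  ✓
  (0,4): δ = 23.92°  ✓
  (0,5): δ = 54.86°  ✓
  (0,6): δ = 111.19°  ·
  (1,2): δ = 112.92°  ·
  (1,3): δ = 83.29°  ·
  (1,4): δ = 58.36°  ✓
  (1,5): δ = 27.42°  ✓
  (1,6): δ = 28.92°  ✓
  (2,3): δ = 150.37°  ·
  (2,4): δ = 125.44°  ·
  (2,5): δ = 94.50°  ·
  (2,6): δ = 38.16°  ✓
  (3,4): δ = 155.07°  ·
  (3,5): δ = 124.13°  ·
  (3,6): δ = 67.80°  ·
  (4,5): δ = 149.06°  ·
  (4,6): δ = 92.72°  ·
  (5,6): δ = 123.66°  ·
antipodal pairs: 8

count = 8; pairs: (0,2), (0,3), (0,4), (0,5), (1,4), (1,5), (1,6), (2,6)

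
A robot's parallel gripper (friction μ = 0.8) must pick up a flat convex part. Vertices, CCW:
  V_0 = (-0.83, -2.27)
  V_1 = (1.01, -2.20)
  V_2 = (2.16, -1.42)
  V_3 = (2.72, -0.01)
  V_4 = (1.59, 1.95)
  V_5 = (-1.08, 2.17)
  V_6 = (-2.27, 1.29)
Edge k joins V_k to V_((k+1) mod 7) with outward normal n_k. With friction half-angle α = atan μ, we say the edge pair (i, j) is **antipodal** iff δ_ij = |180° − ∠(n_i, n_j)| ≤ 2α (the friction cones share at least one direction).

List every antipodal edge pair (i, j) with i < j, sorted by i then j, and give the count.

count = 10; pairs: (0,3), (0,4), (0,5), (1,4), (1,5), (2,4), (2,5), (2,6), (3,6), (4,6)

α = atan 0.8 = 38.66°;  2α = 77.32°
n_0 = (+0.0380, -0.9993)
n_1 = (+0.5613, -0.8276)
n_2 = (+0.9294, -0.3691)
n_3 = (+0.8663, +0.4995)
n_4 = (+0.0821, +0.9966)
n_5 = (-0.5946, +0.8040)
n_6 = (-0.9270, -0.3750)
  (0,1): δ = 148.03°  ·
  (0,2): δ = 113.84°  ·
  (0,3): δ = 62.21°  ✓
  (0,4): δ = 6.89°  ✓
  (0,5): δ = 34.30°  ✓
  (0,6): δ = 109.84°  ·
  (1,2): δ = 145.81°  ·
  (1,3): δ = 94.18°  ·
  (1,4): δ = 38.86°  ✓
  (1,5): δ = 2.34°  ✓
  (1,6): δ = 77.88°  ·
  (2,3): δ = 128.37°  ·
  (2,4): δ = 73.05°  ✓
  (2,5): δ = 31.86°  ✓
  (2,6): δ = 43.68°  ✓
  (3,4): δ = 124.68°  ·
  (3,5): δ = 83.48°  ·
  (3,6): δ = 7.94°  ✓
  (4,5): δ = 138.81°  ·
  (4,6): δ = 63.27°  ✓
  (5,6): δ = 104.46°  ·
antipodal pairs: 10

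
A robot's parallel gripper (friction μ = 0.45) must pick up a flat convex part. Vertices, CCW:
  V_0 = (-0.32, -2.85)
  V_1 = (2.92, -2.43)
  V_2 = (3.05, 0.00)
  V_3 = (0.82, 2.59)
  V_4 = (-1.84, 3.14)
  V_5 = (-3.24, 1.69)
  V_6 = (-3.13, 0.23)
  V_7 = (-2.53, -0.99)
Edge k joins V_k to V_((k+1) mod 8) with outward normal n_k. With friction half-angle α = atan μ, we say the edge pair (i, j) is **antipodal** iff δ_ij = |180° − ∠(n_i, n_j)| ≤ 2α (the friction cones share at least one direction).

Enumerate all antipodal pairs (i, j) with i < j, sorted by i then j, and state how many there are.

α = atan 0.45 = 24.23°;  2α = 48.46°
n_0 = (+0.1286, -0.9917)
n_1 = (+0.9986, -0.0534)
n_2 = (+0.7578, +0.6525)
n_3 = (+0.2025, +0.9793)
n_4 = (-0.7194, +0.6946)
n_5 = (-0.9972, -0.0751)
n_6 = (-0.8973, -0.4413)
n_7 = (-0.6439, -0.7651)
  (0,1): δ = 100.45°  ·
  (0,2): δ = 56.66°  ·
  (0,3): δ = 19.07°  ✓
  (0,4): δ = 38.62°  ✓
  (0,5): δ = 86.92°  ·
  (0,6): δ = 108.80°  ·
  (0,7): δ = 132.53°  ·
  (1,2): δ = 136.21°  ·
  (1,3): δ = 98.62°  ·
  (1,4): δ = 40.93°  ✓
  (1,5): δ = 7.37°  ✓
  (1,6): δ = 29.25°  ✓
  (1,7): δ = 52.98°  ·
  (2,3): δ = 142.41°  ·
  (2,4): δ = 84.72°  ·
  (2,5): δ = 36.42°  ✓
  (2,6): δ = 14.54°  ✓
  (2,7): δ = 9.19°  ✓
  (3,4): δ = 122.31°  ·
  (3,5): δ = 74.01°  ·
  (3,6): δ = 52.13°  ·
  (3,7): δ = 28.40°  ✓
  (4,5): δ = 131.70°  ·
  (4,6): δ = 109.82°  ·
  (4,7): δ = 86.09°  ·
  (5,6): δ = 158.12°  ·
  (5,7): δ = 134.39°  ·
  (6,7): δ = 156.27°  ·
antipodal pairs: 9

count = 9; pairs: (0,3), (0,4), (1,4), (1,5), (1,6), (2,5), (2,6), (2,7), (3,7)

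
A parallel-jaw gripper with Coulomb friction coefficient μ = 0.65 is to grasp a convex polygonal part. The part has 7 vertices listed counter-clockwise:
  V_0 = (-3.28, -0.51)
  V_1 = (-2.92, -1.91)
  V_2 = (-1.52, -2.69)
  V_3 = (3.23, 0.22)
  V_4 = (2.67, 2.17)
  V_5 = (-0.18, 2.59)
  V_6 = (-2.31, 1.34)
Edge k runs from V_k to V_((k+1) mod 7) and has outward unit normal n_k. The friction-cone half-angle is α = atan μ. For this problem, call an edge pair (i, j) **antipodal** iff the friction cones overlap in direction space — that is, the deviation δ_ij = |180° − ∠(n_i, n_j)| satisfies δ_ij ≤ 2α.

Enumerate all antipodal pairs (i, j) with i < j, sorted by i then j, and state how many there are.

count = 8; pairs: (0,3), (1,3), (1,4), (1,5), (2,4), (2,5), (2,6), (3,6)

α = atan 0.65 = 33.02°;  2α = 66.05°
n_0 = (-0.9685, -0.2490)
n_1 = (-0.4867, -0.8736)
n_2 = (+0.5224, -0.8527)
n_3 = (+0.9612, +0.2760)
n_4 = (+0.1458, +0.9893)
n_5 = (-0.5061, +0.8625)
n_6 = (-0.8856, +0.4644)
  (0,1): δ = 133.54°  ·
  (0,2): δ = 72.93°  ·
  (0,3): δ = 1.60°  ✓
  (0,4): δ = 67.20°  ·
  (0,5): δ = 105.99°  ·
  (0,6): δ = 137.91°  ·
  (1,2): δ = 119.38°  ·
  (1,3): δ = 44.85°  ✓
  (1,4): δ = 20.74°  ✓
  (1,5): δ = 59.53°  ✓
  (1,6): δ = 91.45°  ·
  (2,3): δ = 105.47°  ·
  (2,4): δ = 39.88°  ✓
  (2,5): δ = 1.09°  ✓
  (2,6): δ = 30.84°  ✓
  (3,4): δ = 114.41°  ·
  (3,5): δ = 75.62°  ·
  (3,6): δ = 43.69°  ✓
  (4,5): δ = 141.21°  ·
  (4,6): δ = 109.29°  ·
  (5,6): δ = 148.08°  ·
antipodal pairs: 8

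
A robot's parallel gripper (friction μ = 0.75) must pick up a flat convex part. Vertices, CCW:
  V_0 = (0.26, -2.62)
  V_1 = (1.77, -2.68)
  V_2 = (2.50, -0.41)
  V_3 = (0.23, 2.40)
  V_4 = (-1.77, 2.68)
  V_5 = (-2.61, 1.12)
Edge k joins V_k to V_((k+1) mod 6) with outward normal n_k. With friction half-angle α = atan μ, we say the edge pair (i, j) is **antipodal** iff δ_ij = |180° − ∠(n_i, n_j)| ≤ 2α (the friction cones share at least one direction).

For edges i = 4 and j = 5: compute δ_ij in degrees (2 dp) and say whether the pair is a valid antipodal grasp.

α = atan 0.75 = 36.87°;  2α = 73.74°
edge 4: e_4 = (-0.84, -1.56);  n_4 = (-0.8805, +0.4741)
edge 5: e_5 = (+2.87, -3.74);  n_5 = (-0.7933, -0.6088)
∠(n_4, n_5) = 65.80°
δ = |180° − 65.80°| = 114.20°
114.20° > 2α = 73.74°  →  invalid

δ = 114.20°, invalid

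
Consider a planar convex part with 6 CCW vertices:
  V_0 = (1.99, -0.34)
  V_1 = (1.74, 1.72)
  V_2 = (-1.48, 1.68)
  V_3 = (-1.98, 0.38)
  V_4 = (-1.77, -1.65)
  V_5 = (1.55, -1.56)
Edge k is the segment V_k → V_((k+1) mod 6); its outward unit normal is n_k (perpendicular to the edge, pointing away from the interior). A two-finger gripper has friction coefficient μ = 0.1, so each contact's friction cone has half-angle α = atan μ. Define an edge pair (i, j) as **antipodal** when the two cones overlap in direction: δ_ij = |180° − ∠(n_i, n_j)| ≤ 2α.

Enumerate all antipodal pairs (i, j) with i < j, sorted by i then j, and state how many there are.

count = 3; pairs: (0,3), (1,4), (2,5)

α = atan 0.1 = 5.71°;  2α = 11.42°
n_0 = (+0.9927, +0.1205)
n_1 = (-0.0124, +0.9999)
n_2 = (-0.9333, +0.3590)
n_3 = (-0.9947, -0.1029)
n_4 = (+0.0271, -0.9996)
n_5 = (+0.9407, -0.3393)
  (0,1): δ = 96.21°  ·
  (0,2): δ = 27.96°  ·
  (0,3): δ = 1.01°  ✓
  (0,4): δ = 84.63°  ·
  (0,5): δ = 153.25°  ·
  (1,2): δ = 111.75°  ·
  (1,3): δ = 84.81°  ·
  (1,4): δ = 0.84°  ✓
  (1,5): δ = 69.46°  ·
  (2,3): δ = 153.06°  ·
  (2,4): δ = 67.41°  ·
  (2,5): δ = 1.21°  ✓
  (3,4): δ = 94.35°  ·
  (3,5): δ = 25.74°  ·
  (4,5): δ = 111.38°  ·
antipodal pairs: 3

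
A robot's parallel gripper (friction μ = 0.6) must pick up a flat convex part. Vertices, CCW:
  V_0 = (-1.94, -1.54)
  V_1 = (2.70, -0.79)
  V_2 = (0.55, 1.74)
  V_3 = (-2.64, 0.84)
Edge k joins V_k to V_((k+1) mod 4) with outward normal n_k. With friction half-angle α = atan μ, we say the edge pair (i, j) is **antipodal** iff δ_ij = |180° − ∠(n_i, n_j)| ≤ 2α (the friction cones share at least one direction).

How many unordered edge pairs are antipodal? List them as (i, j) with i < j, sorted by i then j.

count = 3; pairs: (0,1), (0,2), (1,3)

α = atan 0.6 = 30.96°;  2α = 61.93°
n_0 = (+0.1596, -0.9872)
n_1 = (+0.7620, +0.6476)
n_2 = (-0.2715, +0.9624)
n_3 = (-0.9594, -0.2822)
  (0,1): δ = 58.82°  ✓
  (0,2): δ = 6.57°  ✓
  (0,3): δ = 97.21°  ·
  (1,2): δ = 114.60°  ·
  (1,3): δ = 23.97°  ✓
  (2,3): δ = 89.37°  ·
antipodal pairs: 3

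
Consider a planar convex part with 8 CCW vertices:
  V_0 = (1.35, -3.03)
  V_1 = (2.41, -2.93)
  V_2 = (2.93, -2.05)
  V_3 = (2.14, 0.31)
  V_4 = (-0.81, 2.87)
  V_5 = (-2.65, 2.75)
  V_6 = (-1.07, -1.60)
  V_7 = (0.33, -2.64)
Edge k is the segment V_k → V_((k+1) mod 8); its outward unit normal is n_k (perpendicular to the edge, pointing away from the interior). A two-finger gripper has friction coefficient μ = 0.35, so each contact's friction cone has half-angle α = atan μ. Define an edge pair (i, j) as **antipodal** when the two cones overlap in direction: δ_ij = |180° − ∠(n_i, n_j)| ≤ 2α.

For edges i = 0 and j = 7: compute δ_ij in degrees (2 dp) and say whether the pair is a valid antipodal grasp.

α = atan 0.35 = 19.29°;  2α = 38.58°
edge 0: e_0 = (+1.06, +0.10);  n_0 = (+0.0939, -0.9956)
edge 7: e_7 = (+1.02, -0.39);  n_7 = (-0.3571, -0.9341)
∠(n_0, n_7) = 26.31°
δ = |180° − 26.31°| = 153.69°
153.69° > 2α = 38.58°  →  invalid

δ = 153.69°, invalid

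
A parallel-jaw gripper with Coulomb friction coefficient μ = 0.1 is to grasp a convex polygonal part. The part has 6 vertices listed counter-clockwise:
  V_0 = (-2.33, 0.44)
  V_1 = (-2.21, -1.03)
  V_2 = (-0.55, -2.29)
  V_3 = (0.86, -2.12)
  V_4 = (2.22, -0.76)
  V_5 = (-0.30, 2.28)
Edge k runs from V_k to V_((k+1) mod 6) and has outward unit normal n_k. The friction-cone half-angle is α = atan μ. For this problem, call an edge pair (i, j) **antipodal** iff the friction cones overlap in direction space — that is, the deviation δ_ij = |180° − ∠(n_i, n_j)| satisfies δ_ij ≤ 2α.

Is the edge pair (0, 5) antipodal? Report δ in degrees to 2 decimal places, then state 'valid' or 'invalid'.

δ = 127.52°, invalid

α = atan 0.1 = 5.71°;  2α = 11.42°
edge 0: e_0 = (+0.12, -1.47);  n_0 = (-0.9967, -0.0814)
edge 5: e_5 = (-2.03, -1.84);  n_5 = (-0.6716, +0.7409)
∠(n_0, n_5) = 52.48°
δ = |180° − 52.48°| = 127.52°
127.52° > 2α = 11.42°  →  invalid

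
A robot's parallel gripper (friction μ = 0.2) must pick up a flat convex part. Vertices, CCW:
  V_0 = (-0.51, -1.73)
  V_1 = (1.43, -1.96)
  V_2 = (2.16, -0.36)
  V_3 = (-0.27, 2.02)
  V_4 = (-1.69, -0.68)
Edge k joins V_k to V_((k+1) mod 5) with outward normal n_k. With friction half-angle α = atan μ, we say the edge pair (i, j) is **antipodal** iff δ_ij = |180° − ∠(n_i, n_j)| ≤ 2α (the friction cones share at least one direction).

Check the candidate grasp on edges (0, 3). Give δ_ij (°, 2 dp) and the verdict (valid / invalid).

δ = 69.02°, invalid

α = atan 0.2 = 11.31°;  2α = 22.62°
edge 0: e_0 = (+1.94, -0.23);  n_0 = (-0.1177, -0.9930)
edge 3: e_3 = (-1.42, -2.70);  n_3 = (-0.8851, +0.4655)
∠(n_0, n_3) = 110.98°
δ = |180° − 110.98°| = 69.02°
69.02° > 2α = 22.62°  →  invalid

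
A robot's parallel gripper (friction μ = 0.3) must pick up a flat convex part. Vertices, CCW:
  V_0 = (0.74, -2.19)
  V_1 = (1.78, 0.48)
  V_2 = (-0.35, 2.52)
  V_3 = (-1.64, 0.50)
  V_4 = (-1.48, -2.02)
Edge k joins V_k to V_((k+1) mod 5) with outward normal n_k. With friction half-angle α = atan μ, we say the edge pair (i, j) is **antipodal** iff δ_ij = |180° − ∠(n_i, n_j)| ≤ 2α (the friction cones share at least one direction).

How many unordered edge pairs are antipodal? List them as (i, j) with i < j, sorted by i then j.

count = 2; pairs: (0,2), (0,3)

α = atan 0.3 = 16.70°;  2α = 33.40°
n_0 = (+0.9318, -0.3630)
n_1 = (+0.6917, +0.7222)
n_2 = (-0.8428, +0.5382)
n_3 = (-0.9980, -0.0634)
n_4 = (-0.0764, -0.9971)
  (0,1): δ = 112.48°  ·
  (0,2): δ = 11.28°  ✓
  (0,3): δ = 24.91°  ✓
  (0,4): δ = 106.90°  ·
  (1,2): δ = 78.80°  ·
  (1,3): δ = 42.60°  ·
  (1,4): δ = 39.38°  ·
  (2,3): δ = 143.80°  ·
  (2,4): δ = 61.82°  ·
  (3,4): δ = 98.01°  ·
antipodal pairs: 2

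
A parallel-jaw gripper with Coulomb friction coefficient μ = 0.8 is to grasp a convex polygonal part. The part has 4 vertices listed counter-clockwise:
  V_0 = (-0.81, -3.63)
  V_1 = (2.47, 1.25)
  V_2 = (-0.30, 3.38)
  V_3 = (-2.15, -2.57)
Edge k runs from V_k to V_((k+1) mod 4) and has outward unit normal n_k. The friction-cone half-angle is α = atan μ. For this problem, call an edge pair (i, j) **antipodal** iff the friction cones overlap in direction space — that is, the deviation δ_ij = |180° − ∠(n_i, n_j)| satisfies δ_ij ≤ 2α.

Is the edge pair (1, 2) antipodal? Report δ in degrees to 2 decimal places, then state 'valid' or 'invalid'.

α = atan 0.8 = 38.66°;  2α = 77.32°
edge 1: e_1 = (-2.77, +2.13);  n_1 = (+0.6096, +0.7927)
edge 2: e_2 = (-1.85, -5.95);  n_2 = (-0.9549, +0.2969)
∠(n_1, n_2) = 110.29°
δ = |180° − 110.29°| = 69.71°
69.71° ≤ 2α = 77.32°  →  valid

δ = 69.71°, valid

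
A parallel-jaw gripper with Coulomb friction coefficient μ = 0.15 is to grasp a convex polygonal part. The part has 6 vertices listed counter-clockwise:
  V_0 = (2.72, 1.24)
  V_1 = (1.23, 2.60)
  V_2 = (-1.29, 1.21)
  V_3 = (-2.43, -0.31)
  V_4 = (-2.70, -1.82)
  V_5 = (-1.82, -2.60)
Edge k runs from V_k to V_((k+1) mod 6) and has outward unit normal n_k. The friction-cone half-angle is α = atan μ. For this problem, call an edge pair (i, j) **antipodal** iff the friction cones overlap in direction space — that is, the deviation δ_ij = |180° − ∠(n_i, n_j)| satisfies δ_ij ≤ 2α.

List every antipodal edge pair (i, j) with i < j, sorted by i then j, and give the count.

α = atan 0.15 = 8.53°;  2α = 17.06°
n_0 = (+0.6742, +0.7386)
n_1 = (-0.4830, +0.8756)
n_2 = (-0.8000, +0.6000)
n_3 = (-0.9844, +0.1760)
n_4 = (-0.6633, -0.7483)
n_5 = (+0.6458, -0.7635)
  (0,1): δ = 108.73°  ·
  (0,2): δ = 84.48°  ·
  (0,3): δ = 57.75°  ·
  (0,4): δ = 0.84°  ✓
  (0,5): δ = 82.61°  ·
  (1,2): δ = 155.75°  ·
  (1,3): δ = 129.02°  ·
  (1,4): δ = 70.43°  ·
  (1,5): δ = 11.34°  ✓
  (2,3): δ = 153.27°  ·
  (2,4): δ = 94.68°  ·
  (2,5): δ = 12.91°  ✓
  (3,4): δ = 121.41°  ·
  (3,5): δ = 39.64°  ·
  (4,5): δ = 98.22°  ·
antipodal pairs: 3

count = 3; pairs: (0,4), (1,5), (2,5)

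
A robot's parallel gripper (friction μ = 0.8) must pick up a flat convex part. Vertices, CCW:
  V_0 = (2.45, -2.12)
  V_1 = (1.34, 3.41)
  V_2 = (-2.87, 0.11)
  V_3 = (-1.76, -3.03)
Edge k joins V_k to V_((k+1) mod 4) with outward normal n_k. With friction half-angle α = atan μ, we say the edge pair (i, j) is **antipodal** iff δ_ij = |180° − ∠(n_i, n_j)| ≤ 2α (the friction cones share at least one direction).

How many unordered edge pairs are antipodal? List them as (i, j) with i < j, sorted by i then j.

count = 3; pairs: (0,1), (0,2), (1,3)

α = atan 0.8 = 38.66°;  2α = 77.32°
n_0 = (+0.9804, +0.1968)
n_1 = (-0.6169, +0.7870)
n_2 = (-0.9428, -0.3333)
n_3 = (+0.2113, -0.9774)
  (0,1): δ = 63.26°  ✓
  (0,2): δ = 8.12°  ✓
  (0,3): δ = 90.85°  ·
  (1,2): δ = 108.62°  ·
  (1,3): δ = 25.89°  ✓
  (2,3): δ = 97.27°  ·
antipodal pairs: 3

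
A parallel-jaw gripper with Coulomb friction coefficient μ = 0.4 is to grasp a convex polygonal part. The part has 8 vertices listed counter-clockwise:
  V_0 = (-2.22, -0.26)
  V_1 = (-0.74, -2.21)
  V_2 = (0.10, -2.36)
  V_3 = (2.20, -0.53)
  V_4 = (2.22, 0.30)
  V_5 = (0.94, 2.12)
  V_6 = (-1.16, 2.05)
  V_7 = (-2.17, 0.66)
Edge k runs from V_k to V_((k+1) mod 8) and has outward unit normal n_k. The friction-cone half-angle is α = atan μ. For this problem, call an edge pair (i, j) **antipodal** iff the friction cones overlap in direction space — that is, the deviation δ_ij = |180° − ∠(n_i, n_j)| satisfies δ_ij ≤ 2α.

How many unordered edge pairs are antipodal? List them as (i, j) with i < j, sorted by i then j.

count = 8; pairs: (0,3), (0,4), (1,5), (2,5), (2,6), (3,6), (3,7), (4,7)

α = atan 0.4 = 21.80°;  2α = 43.60°
n_0 = (-0.7966, -0.6046)
n_1 = (-0.1758, -0.9844)
n_2 = (+0.6570, -0.7539)
n_3 = (+0.9997, -0.0241)
n_4 = (+0.8180, +0.5753)
n_5 = (-0.0333, +0.9994)
n_6 = (-0.8090, +0.5878)
n_7 = (-0.9985, +0.0543)
  (0,1): δ = 137.32°  ·
  (0,2): δ = 86.13°  ·
  (0,3): δ = 38.58°  ✓
  (0,4): δ = 2.08°  ✓
  (0,5): δ = 54.71°  ·
  (0,6): δ = 106.80°  ·
  (0,7): δ = 139.69°  ·
  (1,2): δ = 128.81°  ·
  (1,3): δ = 81.26°  ·
  (1,4): δ = 44.76°  ·
  (1,5): δ = 12.03°  ✓
  (1,6): δ = 64.12°  ·
  (1,7): δ = 97.01°  ·
  (2,3): δ = 132.45°  ·
  (2,4): δ = 95.95°  ·
  (2,5): δ = 39.16°  ✓
  (2,6): δ = 12.93°  ✓
  (2,7): δ = 45.82°  ·
  (3,4): δ = 143.50°  ·
  (3,5): δ = 86.71°  ·
  (3,6): δ = 34.62°  ✓
  (3,7): δ = 1.73°  ✓
  (4,5): δ = 123.21°  ·
  (4,6): δ = 71.12°  ·
  (4,7): δ = 38.23°  ✓
  (5,6): δ = 127.91°  ·
  (5,7): δ = 95.02°  ·
  (6,7): δ = 147.11°  ·
antipodal pairs: 8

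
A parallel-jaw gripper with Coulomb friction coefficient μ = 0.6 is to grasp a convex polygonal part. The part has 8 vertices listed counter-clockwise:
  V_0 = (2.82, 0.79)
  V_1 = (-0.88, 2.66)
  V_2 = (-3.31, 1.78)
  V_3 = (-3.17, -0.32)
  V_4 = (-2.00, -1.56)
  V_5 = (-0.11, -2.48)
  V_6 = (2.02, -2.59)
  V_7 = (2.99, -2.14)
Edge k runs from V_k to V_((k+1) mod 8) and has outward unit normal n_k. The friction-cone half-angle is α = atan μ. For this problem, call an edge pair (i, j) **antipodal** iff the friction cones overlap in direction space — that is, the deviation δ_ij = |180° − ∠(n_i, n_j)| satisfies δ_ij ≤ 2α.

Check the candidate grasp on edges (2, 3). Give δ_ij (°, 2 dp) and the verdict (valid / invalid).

δ = 140.48°, invalid

α = atan 0.6 = 30.96°;  2α = 61.93°
edge 2: e_2 = (+0.14, -2.10);  n_2 = (-0.9978, -0.0665)
edge 3: e_3 = (+1.17, -1.24);  n_3 = (-0.7273, -0.6863)
∠(n_2, n_3) = 39.52°
δ = |180° − 39.52°| = 140.48°
140.48° > 2α = 61.93°  →  invalid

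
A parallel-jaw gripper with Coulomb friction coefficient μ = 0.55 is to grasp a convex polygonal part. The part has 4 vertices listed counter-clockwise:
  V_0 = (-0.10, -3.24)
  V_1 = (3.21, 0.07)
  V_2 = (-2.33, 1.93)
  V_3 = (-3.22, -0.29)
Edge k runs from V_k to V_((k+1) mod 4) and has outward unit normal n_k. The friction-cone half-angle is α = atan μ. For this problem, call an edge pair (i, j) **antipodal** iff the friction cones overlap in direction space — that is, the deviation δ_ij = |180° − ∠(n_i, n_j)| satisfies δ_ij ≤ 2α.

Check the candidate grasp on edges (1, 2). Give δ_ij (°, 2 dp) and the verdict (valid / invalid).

δ = 93.29°, invalid

α = atan 0.55 = 28.81°;  2α = 57.62°
edge 1: e_1 = (-5.54, +1.86);  n_1 = (+0.3183, +0.9480)
edge 2: e_2 = (-0.89, -2.22);  n_2 = (-0.9282, +0.3721)
∠(n_1, n_2) = 86.71°
δ = |180° − 86.71°| = 93.29°
93.29° > 2α = 57.62°  →  invalid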